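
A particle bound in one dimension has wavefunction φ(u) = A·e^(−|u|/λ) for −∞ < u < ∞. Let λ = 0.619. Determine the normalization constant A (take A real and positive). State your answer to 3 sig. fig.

Require ∫ |φ|² du = 1 over the whole domain.
Recall ∫₀^∞ u^m e^(−u/β) du = m!·β^(m+1), ∫|φ|² du = A²·(λ).
So A² = (λ)^(−1).
With λ = 0.619: A² = 1.616 and A = 1.271.

A ≈ 1.27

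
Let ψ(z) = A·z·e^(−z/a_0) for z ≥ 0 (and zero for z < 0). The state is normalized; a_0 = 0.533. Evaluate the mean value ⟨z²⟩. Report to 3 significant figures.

⟨z^2⟩ ≈ 0.852

The expectation value is the |ψ|²-weighted average of z^2: ∫ z^2|ψ|² dz.
Recall ∫₀^∞ z^m e^(−z/β) dz = m!·β^(m+1), evaluating both integrals, ⟨z²⟩ = 3·a_0^2.
With a_0 = 0.533, ⟨z^2⟩ = 0.8523.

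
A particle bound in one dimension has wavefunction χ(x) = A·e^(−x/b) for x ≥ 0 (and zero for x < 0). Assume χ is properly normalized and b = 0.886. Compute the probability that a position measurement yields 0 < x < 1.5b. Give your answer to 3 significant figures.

|χ|² is the probability density, so P = ∫_{0}^{1.5b} |χ|² dx.
The normalization integral ∫|χ|²dx over the whole domain equals b/2·A², and A² cancels in the ratio.
Let u = x/b; then A² and the length scale cancel, so P = ∫_{0}^{1.5} e^(-2·u) du ÷ ∫_{0}^{∞} e^(-2·u) du.
Using ∫ e^(-2·u) du = -e^(-2·u)/2, the numerator is 1/2 - e^(-3)/2 and the denominator is 1/2.
Evaluating gives P = 0.9502.

P ≈ 0.950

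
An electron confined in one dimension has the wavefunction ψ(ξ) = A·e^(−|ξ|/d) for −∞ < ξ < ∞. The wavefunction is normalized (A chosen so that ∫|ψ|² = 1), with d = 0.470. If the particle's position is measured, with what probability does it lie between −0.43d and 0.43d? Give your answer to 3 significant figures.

P = ∫_{−0.43d}^{0.43d} |ψ(ξ)|² dξ.
Since A² = 1/(d), this is the region integral divided by the full normalization integral.
Both integrals are even about ξ = 0, so only the ξ ≥ 0 halves are needed (the factors of 2 cancel). In terms of u = ξ/d (A² and the length scale cancel between numerator and denominator), P = [∫_{0}^{0.43} e^(-2·u) du] / [∫_{0}^{∞} e^(-2·u) du].
Using ∫ e^(-2·u) du = -e^(-2·u)/2, the numerator is 1/2 - e^(-43/50)/2 and the denominator is 1/2.
This works out to P = 0.5768.

P ≈ 0.577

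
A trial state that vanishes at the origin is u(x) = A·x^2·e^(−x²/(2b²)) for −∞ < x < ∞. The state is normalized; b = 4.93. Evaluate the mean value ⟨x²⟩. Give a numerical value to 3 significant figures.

The expectation value is the |u|²-weighted average of x^2: ∫ x^2|u|² dx.
With ∫_{−∞}^{∞} x^(2m) e^(−αx²) dx = (2m−1)!!·√π / (2^m α^(m+1/2)), evaluating both integrals, ⟨x²⟩ = 5·b^2/2.
Putting b = 4.93 gives 60.76.

⟨x^2⟩ ≈ 60.8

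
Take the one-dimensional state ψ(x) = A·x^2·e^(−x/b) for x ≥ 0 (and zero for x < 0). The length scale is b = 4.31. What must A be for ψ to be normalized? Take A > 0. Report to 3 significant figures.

A ≈ 0.0299

The normalization condition is ∫|ψ|² dx = 1 from 0 to ∞.
With ∫₀^∞ x^4 e^(−αx) dx = 4!/α^5, carrying out the integral gives A² · 3·b^5/4.
Substituting b = 4.31 gives A² = 0.0008965, so A = 0.02994.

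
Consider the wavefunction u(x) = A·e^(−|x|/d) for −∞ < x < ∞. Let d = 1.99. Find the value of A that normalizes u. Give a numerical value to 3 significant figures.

A ≈ 0.709

Require ∫ |u|² dx = 1 over the whole domain.
Recall ∫₀^∞ x^m e^(−x/β) dx = m!·β^(m+1), with u = A·e^(−|x|/d), the integral evaluates to A²·[d].
Setting this equal to 1 gives A² = 1/(d).
Substituting d = 1.99 gives A² = 0.5025, so A = 0.7089.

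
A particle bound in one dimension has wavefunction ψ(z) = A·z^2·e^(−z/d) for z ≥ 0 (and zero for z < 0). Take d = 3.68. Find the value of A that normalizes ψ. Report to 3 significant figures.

A ≈ 0.0444

We need A² ∫|f|² dz = 1, taking the integral from 0 to ∞.
Recall ∫₀^∞ z^m e^(−z/β) dz = m!·β^(m+1), the integral (without the A² prefactor) comes out to 3·d^5/4.
Setting this equal to 1 gives A² = 1/(3·d^5/4).
Plugging in d = 3.68 yields A = 0.04445.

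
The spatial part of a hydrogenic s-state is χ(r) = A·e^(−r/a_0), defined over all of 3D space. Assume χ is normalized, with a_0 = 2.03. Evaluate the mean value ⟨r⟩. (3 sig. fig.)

⟨r⟩ ≈ 3.05

⟨r⟩ = ∫ r |χ|² 4πr² dr over the full domain.
The ratio of the moment integral to the normalization integral gives ⟨r⟩ = 3·a_0/2.
With a_0 = 2.03, ⟨r⟩ = 3.045.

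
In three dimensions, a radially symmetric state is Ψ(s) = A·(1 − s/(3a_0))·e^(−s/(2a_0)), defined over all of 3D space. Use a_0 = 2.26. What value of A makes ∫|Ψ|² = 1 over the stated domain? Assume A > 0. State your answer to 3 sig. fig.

A ≈ 0.102

Require ∫ |Ψ|² 4πs² ds = 1 over the whole domain.
In 3D with spherical symmetry the volume element is 4πs² ds.
Using ∫₀^∞ sⁿ e^(−αs) ds = n!/αⁿ⁺¹, ∫|Ψ|² 4πs² ds = A²·(8·π·a_0^3/3).
Setting this equal to 1 gives A² = 1/(8·π·a_0^3/3).
Plugging in a_0 = 2.26 yields A = 0.1017.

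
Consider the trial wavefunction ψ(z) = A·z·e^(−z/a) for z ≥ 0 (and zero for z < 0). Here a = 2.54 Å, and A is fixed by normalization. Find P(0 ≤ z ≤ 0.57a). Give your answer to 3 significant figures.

The probability is P = ∫ |ψ|² dz over [0, 0.57a].
With A² fixed by ∫|ψ|² = 1, i.e. A² = (a^3/4)^(−1), substitute and integrate.
Substituting u = z/a, A² and the length scale cancel in the ratio: P = ∫_{0}^{0.57} u^2·e^(-2·u) du / ∫_{0}^{∞} u^2·e^(-2·u) du.
Using ∫ u^2·e^(-2·u) du = -(2·u^2 + 2·u + 1)·e^(-2·u)/4, the numerator is ≈ 0.026942 and the denominator is 1/4.
The result is P = 0.1078.

P ≈ 0.108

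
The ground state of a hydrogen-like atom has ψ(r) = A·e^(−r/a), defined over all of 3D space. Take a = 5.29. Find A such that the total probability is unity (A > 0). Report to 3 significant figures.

Normalization requires ∫|ψ|² 4πr² dr = 1, integrated from 0 to ∞.
Using ∫₀^∞ rⁿ e^(−αr) dr = n!/αⁿ⁺¹, ∫|ψ|² 4πr² dr = A²·(π·a^3).
Plugging in a = 5.29 yields A = 0.04637.

A ≈ 0.0464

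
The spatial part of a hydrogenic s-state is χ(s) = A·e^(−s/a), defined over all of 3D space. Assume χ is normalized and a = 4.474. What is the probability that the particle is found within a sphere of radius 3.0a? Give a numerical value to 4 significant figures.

P ≈ 0.9380

With dV = 4πs²ds, the probability is ∫|χ|² dV over s ≤ 3.0a.
Normalization gives A² = 1/(π·a^3).
Let u = s/a; then A², 4π and the length scale all cancel, so P = ∫_{0}^{3.0} u^2·e^(-2·u) du ÷ ∫_{0}^{∞} u^2·e^(-2·u) du.
With ∫ u^2·e^(-2·u) du = -(2·u^2 + 2·u + 1)·e^(-2·u)/4 + C, the region integral is 1/4 - 25·e^(-6)/4 and the full one is 1/4.
This evaluates to P = 0.93803.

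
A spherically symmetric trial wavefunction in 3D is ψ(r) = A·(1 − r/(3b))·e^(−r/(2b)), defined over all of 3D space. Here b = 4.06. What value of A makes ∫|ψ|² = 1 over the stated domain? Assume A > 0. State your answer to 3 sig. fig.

Normalization requires ∫|ψ|² 4πr² dr = 1, integrated from 0 to ∞.
The angular integral contributes 4π, leaving ∫₀^∞ r²|ψ|² dr.
The integral (without the A² prefactor) comes out to 8·π·b^3/3.
So A² = (8·π·b^3/3)^(−1).
Substituting b = 4.06 gives A² = 0.001784, so A = 0.04223.

A ≈ 0.0422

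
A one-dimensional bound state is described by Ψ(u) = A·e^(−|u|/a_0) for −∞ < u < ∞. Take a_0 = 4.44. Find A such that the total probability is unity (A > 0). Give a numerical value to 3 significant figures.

A ≈ 0.475

Normalization requires ∫|Ψ|² du = 1, integrated from −∞ to ∞.
With Ψ = A·e^(−|u|/a_0), the integral evaluates to A²·[a_0].
With a_0 = 4.44: A² = 0.2252 and A = 0.4746.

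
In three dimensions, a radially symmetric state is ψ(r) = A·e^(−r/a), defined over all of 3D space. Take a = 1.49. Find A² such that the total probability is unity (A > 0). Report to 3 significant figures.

The normalization condition is ∫|ψ|² 4πr² dr = 1 from 0 to ∞.
(Spherical symmetry: dV = 4πr² dr.)
Using ∫₀^∞ rⁿ e^(−αr) dr = n!/αⁿ⁺¹, with ψ = A·e^(−r/a), the integral evaluates to A²·[π·a^3].
Hence A² = 1/[π·a^3].
With a = 1.49: A² = 0.09623 and A = 0.3102.

A^2 ≈ 0.0962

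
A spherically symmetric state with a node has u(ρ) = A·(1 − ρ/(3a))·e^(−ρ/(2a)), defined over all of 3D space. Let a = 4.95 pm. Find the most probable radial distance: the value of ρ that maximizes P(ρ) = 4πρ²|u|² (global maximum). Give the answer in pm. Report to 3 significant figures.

Differentiate P(ρ) = 4πρ²|u|² with respect to ρ and set to zero.
This gives ρ = a.
With a = 4.95, the most probable radial distance is 4.950 pm.

ρ ≈ 4.95 pm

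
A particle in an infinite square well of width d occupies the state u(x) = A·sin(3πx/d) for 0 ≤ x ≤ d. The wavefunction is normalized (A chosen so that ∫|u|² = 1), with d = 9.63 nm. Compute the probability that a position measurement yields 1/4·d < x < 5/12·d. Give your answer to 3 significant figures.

P = ∫_{1/4·d}^{5/12·d} |u(x)|² dx.
The normalization integral ∫|u|²dx over the whole domain equals d/2·A², and A² cancels in the ratio.
Substituting t = x/d, A² and the length scale cancel in the ratio: P = ∫_{1/4}^{5/12} sin(3·π·t)^2 dt / ∫_{0}^{1} sin(3·π·t)^2 dt.
An antiderivative of sin(3·π·t)^2 is t/2 - sin(6·π·t)/(12·π); evaluating from 1/4 to 5/12 gives 1/12 - 1/(6·π), while the full integral is 1/2.
This works out to P = (-2 + π)/(6·π).

P ≈ 0.0606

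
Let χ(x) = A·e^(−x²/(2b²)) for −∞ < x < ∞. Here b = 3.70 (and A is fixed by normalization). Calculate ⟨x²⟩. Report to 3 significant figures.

The expectation value is the |χ|²-weighted average of x^2: ∫ x^2|χ|² dx.
Using the Gaussian integral ∫_{−∞}^{∞} e^(−αx²) dx = √(π/α), evaluating both integrals, ⟨x²⟩ = b^2/2.
With b = 3.70, ⟨x^2⟩ = 6.845.

⟨x^2⟩ ≈ 6.85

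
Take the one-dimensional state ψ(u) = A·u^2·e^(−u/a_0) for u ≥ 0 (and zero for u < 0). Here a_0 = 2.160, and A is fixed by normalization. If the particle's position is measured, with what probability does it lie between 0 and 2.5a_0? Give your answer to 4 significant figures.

P ≈ 0.5595

P = ∫_{0}^{2.5a_0} |ψ(u)|² du.
The normalization integral ∫|ψ|²du over the whole domain equals 3·a_0^5/4·A², and A² cancels in the ratio.
Substituting t = u/a_0, A² and the length scale cancel in the ratio: P = ∫_{0}^{2.5} t^4·e^(-2·t) dt / ∫_{0}^{∞} t^4·e^(-2·t) dt.
An antiderivative of t^4·e^(-2·t) is -(t^4/2 + t^3 + 3·t^2/2 + 3·t/2 + 3/4)·e^(-2·t); evaluating from 0 to 2.5 gives 3/4 - 1569·e^(-5)/32, while the full integral is 3/4.
Taking the ratio, P = 0.55951.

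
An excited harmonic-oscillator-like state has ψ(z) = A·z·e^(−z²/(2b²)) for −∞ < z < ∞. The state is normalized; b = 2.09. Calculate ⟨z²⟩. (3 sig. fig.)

⟨z^2⟩ ≈ 6.55

By definition ⟨z²⟩ = ∫ z^2 |ψ(z)|² dz.
The ratio of the moment integral to the normalization integral gives ⟨z²⟩ = 3·b^2/2.
With b = 2.09, ⟨z^2⟩ = 6.552.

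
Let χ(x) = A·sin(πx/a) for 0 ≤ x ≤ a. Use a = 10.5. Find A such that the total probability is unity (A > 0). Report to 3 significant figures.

A ≈ 0.436

The normalization condition is ∫|χ|² dx = 1 from 0 to a.
∫|χ|² dx = A²·(a/2).
Hence A² = 1/[a/2].
Plugging in a = 10.5 yields A = 0.4364.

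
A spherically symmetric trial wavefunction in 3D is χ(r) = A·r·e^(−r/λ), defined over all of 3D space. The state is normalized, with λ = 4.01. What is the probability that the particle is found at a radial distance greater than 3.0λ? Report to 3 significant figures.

With dV = 4πr²dr, the probability is ∫|χ|² dV over r > 3.0λ.
A² is fixed by ∫₀^∞ 4πr²|χ|² dr = 1, i.e. A² = (3·π·λ^5)^(−1).
Let u = r/λ; then A², 4π and the length scale all cancel, so P = ∫_{3.0}^{∞} u^4·e^(-2·u) du ÷ ∫_{0}^{∞} u^4·e^(-2·u) du.
An antiderivative of u^4·e^(-2·u) is -(u^4/2 + u^3 + 3·u^2/2 + 3·u/2 + 3/4)·e^(-2·u); evaluating from 3.0 to ∞ gives 345·e^(-6)/4, while the full integral is 3/4.
This evaluates to P = 0.2851.

P ≈ 0.285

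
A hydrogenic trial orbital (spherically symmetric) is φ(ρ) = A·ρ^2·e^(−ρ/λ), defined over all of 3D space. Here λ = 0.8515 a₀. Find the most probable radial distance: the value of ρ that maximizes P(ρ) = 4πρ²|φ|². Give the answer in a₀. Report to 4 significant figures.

ρ ≈ 2.555 a₀

Differentiate P(ρ) = 4πρ²|φ|² with respect to ρ and set to zero.
This gives ρ = 3·λ.
With λ = 0.8515, the most probable radial distance is 2.5545 a₀.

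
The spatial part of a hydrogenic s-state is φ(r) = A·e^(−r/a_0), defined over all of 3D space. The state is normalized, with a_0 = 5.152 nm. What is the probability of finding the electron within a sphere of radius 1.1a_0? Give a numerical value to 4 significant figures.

With dV = 4πr²dr, the probability is ∫|φ|² dV over r ≤ 1.1a_0.
A² is fixed by ∫₀^∞ 4πr²|φ|² dr = 1, i.e. A² = (π·a_0^3)^(−1).
Substituting u = r/a_0, A², 4π and the length scale all cancel in the ratio: P = ∫_{0}^{1.1} u^2·e^(-2·u) du / ∫_{0}^{∞} u^2·e^(-2·u) du.
An antiderivative of u^2·e^(-2·u) is -(2·u^2 + 2·u + 1)·e^(-2·u)/4; evaluating from 0 to 1.1 gives 1/4 - 281·e^(-11/5)/200, while the full integral is 1/4.
Taking the ratio yields P = 0.37729.

P ≈ 0.3773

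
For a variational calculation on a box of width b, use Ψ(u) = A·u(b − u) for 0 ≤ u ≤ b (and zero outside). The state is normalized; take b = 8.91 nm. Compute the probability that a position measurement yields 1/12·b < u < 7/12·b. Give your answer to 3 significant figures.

P = ∫_{1/12·b}^{7/12·b} |Ψ(u)|² du.
The normalization integral ∫|Ψ|²du over the whole domain equals b^5/30·A², and A² cancels in the ratio.
Substituting t = u/b, A² and the length scale cancel in the ratio: P = ∫_{1/12}^{7/12} t^2·(1 - t)^2 dt / ∫_{0}^{1} t^2·(1 - t)^2 dt.
With ∫ t^2·(1 - t)^2 dt = t^3·(6·t^2 - 15·t + 10)/30 + C, the region integral is ≈ 0.021610 and the full one is 1/30.
Evaluating gives P = 4481/6912.

P ≈ 0.648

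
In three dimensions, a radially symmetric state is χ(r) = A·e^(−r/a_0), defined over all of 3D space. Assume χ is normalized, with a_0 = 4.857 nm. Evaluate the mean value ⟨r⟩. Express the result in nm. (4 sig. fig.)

⟨r⟩ ≈ 7.286 nm

By definition ⟨r⟩ = ∫ r |χ(r)|² 4πr² dr.
The ratio of the moment integral to the normalization integral gives ⟨r⟩ = 3·a_0/2.
With a_0 = 4.857, ⟨r⟩ = 7.2855.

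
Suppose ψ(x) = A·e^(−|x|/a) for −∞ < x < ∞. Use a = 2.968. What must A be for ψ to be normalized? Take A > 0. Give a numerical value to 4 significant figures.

Require ∫ |ψ|² dx = 1 over the whole domain.
Recall ∫₀^∞ x^m e^(−x/β) dx = m!·β^(m+1), the integral (without the A² prefactor) comes out to a.
Hence A² = 1/[a].
Substituting a = 2.968 gives A² = 0.33693, so A = 0.58045.

A ≈ 0.5805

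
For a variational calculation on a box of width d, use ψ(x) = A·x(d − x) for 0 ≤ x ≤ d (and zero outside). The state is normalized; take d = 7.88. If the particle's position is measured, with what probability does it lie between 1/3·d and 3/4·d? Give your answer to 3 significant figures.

P ≈ 0.687

P = ∫_{1/3·d}^{3/4·d} |ψ(x)|² dx.
With A² fixed by ∫|ψ|² = 1, i.e. A² = (d^5/30)^(−1), substitute and integrate.
Let u = x/d; then A² and the length scale cancel, so P = ∫_{1/3}^{3/4} u^2·(1 - u)^2 du ÷ ∫_{0}^{1} u^2·(1 - u)^2 du.
Using ∫ u^2·(1 - u)^2 du = u^3·(6·u^2 - 15·u + 10)/30, the numerator is ≈ 0.022887 and the denominator is 1/30.
The result is P = 0.6866.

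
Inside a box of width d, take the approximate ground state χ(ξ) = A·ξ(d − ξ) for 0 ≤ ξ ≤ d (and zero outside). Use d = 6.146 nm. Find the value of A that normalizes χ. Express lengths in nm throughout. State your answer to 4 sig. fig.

The normalization condition is ∫|χ|² dξ = 1 from 0 to d.
Expanding the polynomial and integrating term by term, with χ = A·ξ(d − ξ), the integral evaluates to A²·[d^5/30].
Setting this equal to 1 gives A² = 1/(d^5/30).
Substituting d = 6.146 gives A² = 0.0034210, so A = 0.058490.

A ≈ 0.05849 nm^(-5/2)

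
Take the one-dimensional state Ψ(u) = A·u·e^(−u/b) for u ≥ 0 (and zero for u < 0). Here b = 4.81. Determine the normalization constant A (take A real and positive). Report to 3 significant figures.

A ≈ 0.190

We need A² ∫|f|² du = 1, taking the integral from 0 to ∞.
∫|Ψ|² du = A²·(b^3/4).
Plugging in b = 4.81 yields A = 0.1896.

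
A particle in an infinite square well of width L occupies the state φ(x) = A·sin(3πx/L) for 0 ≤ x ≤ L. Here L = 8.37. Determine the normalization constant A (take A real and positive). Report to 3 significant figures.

The normalization condition is ∫|φ|² dx = 1 from 0 to L.
Using sin²θ = (1 − cos 2θ)/2, carrying out the integral gives A² · L/2.
With L = 8.37: A² = 0.2389 and A = 0.4888.

A ≈ 0.489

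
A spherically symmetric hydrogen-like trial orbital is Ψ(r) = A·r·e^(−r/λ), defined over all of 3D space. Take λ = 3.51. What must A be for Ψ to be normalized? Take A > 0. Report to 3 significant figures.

We need A² ∫|f|² 4πr² dr = 1, taking the integral from 0 to ∞.
With ∫₀^∞ r^4 e^(−αr) dr = 4!/α^5, the integral (without the A² prefactor) comes out to 3·π·λ^5.
Setting this equal to 1 gives A² = 1/(3·π·λ^5).
With λ = 3.51: A² = 0.0001992 and A = 0.01411.

A ≈ 0.0141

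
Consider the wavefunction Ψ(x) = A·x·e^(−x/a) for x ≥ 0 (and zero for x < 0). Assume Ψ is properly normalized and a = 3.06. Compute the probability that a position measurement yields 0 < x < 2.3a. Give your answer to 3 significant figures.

P = ∫_{0}^{2.3a} |Ψ(x)|² dx.
The normalization integral ∫|Ψ|²dx over the whole domain equals a^3/4·A², and A² cancels in the ratio.
Let u = x/a; then A² and the length scale cancel, so P = ∫_{0}^{2.3} u^2·e^(-2·u) du ÷ ∫_{0}^{∞} u^2·e^(-2·u) du.
An antiderivative of u^2·e^(-2·u) is -(2·u^2 + 2·u + 1)·e^(-2·u)/4; evaluating from 0 to 2.3 gives 1/4 - 809·e^(-23/5)/200, while the full integral is 1/4.
This works out to P = 0.8374.

P ≈ 0.837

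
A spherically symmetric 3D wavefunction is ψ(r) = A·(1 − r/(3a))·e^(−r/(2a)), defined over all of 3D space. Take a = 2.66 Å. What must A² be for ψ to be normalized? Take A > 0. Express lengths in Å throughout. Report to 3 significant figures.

We need A² ∫|f|² 4πr² dr = 1, taking the integral from 0 to ∞.
In 3D with spherical symmetry the volume element is 4πr² dr.
∫|ψ|² 4πr² dr = A²·(8·π·a^3/3).
Setting this equal to 1 gives A² = 1/(8·π·a^3/3).
With a = 2.66: A² = 0.006342 and A = 0.07964.

A^2 ≈ 0.00634 Å^(-3)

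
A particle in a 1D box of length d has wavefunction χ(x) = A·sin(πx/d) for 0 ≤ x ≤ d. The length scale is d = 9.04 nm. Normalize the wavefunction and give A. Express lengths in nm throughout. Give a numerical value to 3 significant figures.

A ≈ 0.470 nm^(-1/2)

Normalization requires ∫|χ|² dx = 1, integrated from 0 to d.
∫|χ|² dx = A²·(d/2).
With d = 9.04: A² = 0.2212 and A = 0.4704.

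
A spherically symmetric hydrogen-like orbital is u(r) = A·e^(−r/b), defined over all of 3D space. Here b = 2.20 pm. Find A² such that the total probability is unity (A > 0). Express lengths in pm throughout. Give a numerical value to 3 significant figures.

A^2 ≈ 0.0299 pm^(-3)

The normalization condition is ∫|u|² 4πr² dr = 1 from 0 to ∞.
Using ∫₀^∞ rⁿ e^(−αr) dr = n!/αⁿ⁺¹, with u = A·e^(−r/b), the integral evaluates to A²·[π·b^3].
Setting this equal to 1 gives A² = 1/(π·b^3).
Substituting b = 2.20 gives A² = 0.02989, so A = 0.1729.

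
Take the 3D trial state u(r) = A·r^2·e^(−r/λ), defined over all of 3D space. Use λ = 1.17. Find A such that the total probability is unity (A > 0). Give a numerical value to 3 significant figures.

Require ∫ |u|² 4πr² dr = 1 over the whole domain.
Recall ∫₀^∞ r^m e^(−r/β) dr = m!·β^(m+1), ∫|u|² 4πr² dr = A²·(45·π·λ^7/2).
Hence A² = 1/[45·π·λ^7/2].
With λ = 1.17: A² = 0.004714 and A = 0.06866.

A ≈ 0.0687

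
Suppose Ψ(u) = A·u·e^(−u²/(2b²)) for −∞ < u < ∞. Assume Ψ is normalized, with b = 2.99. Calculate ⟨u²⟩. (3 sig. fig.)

By definition ⟨u²⟩ = ∫ u^2 |Ψ(u)|² du.
With ∫_{−∞}^{∞} u^(2m) e^(−αu²) du = (2m−1)!!·√π / (2^m α^(m+1/2)), evaluating both integrals, ⟨u²⟩ = 3·b^2/2.
Putting b = 2.99 gives 13.41.

⟨u^2⟩ ≈ 13.4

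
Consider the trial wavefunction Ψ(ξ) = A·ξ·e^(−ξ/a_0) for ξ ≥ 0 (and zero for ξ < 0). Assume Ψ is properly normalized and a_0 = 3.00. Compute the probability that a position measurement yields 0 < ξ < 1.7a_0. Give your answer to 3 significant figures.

The probability is P = ∫ |Ψ|² dξ over [0, 1.7a_0].
Since A² = 1/(a_0^3/4), this is the region integral divided by the full normalization integral.
Substituting u = ξ/a_0, A² and the length scale cancel in the ratio: P = ∫_{0}^{1.7} u^2·e^(-2·u) du / ∫_{0}^{∞} u^2·e^(-2·u) du.
An antiderivative of u^2·e^(-2·u) is -(2·u^2 + 2·u + 1)·e^(-2·u)/4; evaluating from 0 to 1.7 gives 1/4 - 509·e^(-17/5)/200, while the full integral is 1/4.
Taking the ratio, P = 0.6603.

P ≈ 0.660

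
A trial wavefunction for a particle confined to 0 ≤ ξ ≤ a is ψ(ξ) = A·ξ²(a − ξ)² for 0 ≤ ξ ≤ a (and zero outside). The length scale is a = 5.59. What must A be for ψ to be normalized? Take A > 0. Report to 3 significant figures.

A ≈ 0.0109

Require ∫ |ψ|² dξ = 1 over the whole domain.
The integral (without the A² prefactor) comes out to a^9/630.
Substituting a = 5.59 gives A² = 0.0001182, so A = 0.01087.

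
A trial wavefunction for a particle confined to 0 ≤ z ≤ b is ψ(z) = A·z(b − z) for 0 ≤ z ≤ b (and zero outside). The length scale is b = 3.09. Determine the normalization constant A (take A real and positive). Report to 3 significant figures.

The normalization condition is ∫|ψ|² dz = 1 from 0 to b.
Expanding the polynomial and integrating term by term, with ψ = A·z(b − z), the integral evaluates to A²·[b^5/30].
So A² = (b^5/30)^(−1).
Substituting b = 3.09 gives A² = 0.1065, so A = 0.3263.

A ≈ 0.326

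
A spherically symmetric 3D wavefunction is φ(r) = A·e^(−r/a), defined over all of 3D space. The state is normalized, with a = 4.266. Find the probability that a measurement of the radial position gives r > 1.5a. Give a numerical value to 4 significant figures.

P ≈ 0.4232

P = ∫ |φ|² 4πr² dr over r > 1.5a.
The full normalization integral is A²·[π·a^3] = 1, fixing A².
In terms of u = r/a (A², 4π and the length scale all cancel between numerator and denominator), P = [∫_{1.5}^{∞} u^2·e^(-2·u) du] / [∫_{0}^{∞} u^2·e^(-2·u) du].
An antiderivative of u^2·e^(-2·u) is -(2·u^2 + 2·u + 1)·e^(-2·u)/4; evaluating from 1.5 to ∞ gives 17·e^(-3)/8, while the full integral is 1/4.
This evaluates to P = 0.42319.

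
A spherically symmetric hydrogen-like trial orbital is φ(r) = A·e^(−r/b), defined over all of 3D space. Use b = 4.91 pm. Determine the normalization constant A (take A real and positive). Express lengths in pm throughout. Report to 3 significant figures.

We need A² ∫|f|² 4πr² dr = 1, taking the integral from 0 to ∞.
In 3D with spherical symmetry the volume element is 4πr² dr.
With φ = A·e^(−r/b), the integral evaluates to A²·[π·b^3].
Hence A² = 1/[π·b^3].
Substituting b = 4.91 gives A² = 0.002689, so A = 0.05186.

A ≈ 0.0519 pm^(-3/2)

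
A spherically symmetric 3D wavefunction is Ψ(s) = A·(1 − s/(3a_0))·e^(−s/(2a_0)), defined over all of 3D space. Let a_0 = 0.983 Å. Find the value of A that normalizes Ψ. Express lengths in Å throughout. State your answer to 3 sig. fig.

A ≈ 0.354 Å^(-3/2)

Normalization requires ∫|Ψ|² 4πs² ds = 1, integrated from 0 to ∞.
Recall ∫₀^∞ s^m e^(−s/β) ds = m!·β^(m+1), carrying out the integral gives A² · 8·π·a_0^3/3.
So A² = (8·π·a_0^3/3)^(−1).
With a_0 = 0.983: A² = 0.1257 and A = 0.3545.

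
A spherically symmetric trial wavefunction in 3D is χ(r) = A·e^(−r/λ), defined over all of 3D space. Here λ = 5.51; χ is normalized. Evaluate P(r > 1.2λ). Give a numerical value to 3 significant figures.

P ≈ 0.570

P = ∫ |χ|² 4πr² dr over r > 1.2λ.
The full normalization integral is A²·[π·λ^3] = 1, fixing A².
Let u = r/λ; then A², 4π and the length scale all cancel, so P = ∫_{1.2}^{∞} u^2·e^(-2·u) du ÷ ∫_{0}^{∞} u^2·e^(-2·u) du.
Using ∫ u^2·e^(-2·u) du = -(2·u^2 + 2·u + 1)·e^(-2·u)/4, the numerator is 157·e^(-12/5)/100 and the denominator is 1/4.
The region integral divided by the full integral gives P = 0.5697.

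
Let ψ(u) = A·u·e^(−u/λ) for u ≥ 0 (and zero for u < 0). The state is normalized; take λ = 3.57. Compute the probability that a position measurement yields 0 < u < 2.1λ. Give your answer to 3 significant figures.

P = ∫_{0}^{2.1λ} |ψ(u)|² du.
With A² fixed by ∫|ψ|² = 1, i.e. A² = (λ^3/4)^(−1), substitute and integrate.
In terms of t = u/λ (A² and the length scale cancel between numerator and denominator), P = [∫_{0}^{2.1} t^2·e^(-2·t) dt] / [∫_{0}^{∞} t^2·e^(-2·t) dt].
With ∫ t^2·e^(-2·t) dt = -(2·t^2 + 2·t + 1)·e^(-2·t)/4 + C, the region integral is 1/4 - 701·e^(-21/5)/200 and the full one is 1/4.
Evaluating gives P = 0.7898.

P ≈ 0.790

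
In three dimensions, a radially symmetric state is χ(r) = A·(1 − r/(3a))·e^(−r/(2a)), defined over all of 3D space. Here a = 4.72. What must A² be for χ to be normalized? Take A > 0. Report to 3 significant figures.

Normalization requires ∫|χ|² 4πr² dr = 1, integrated from 0 to ∞.
Using ∫₀^∞ rⁿ e^(−αr) dr = n!/αⁿ⁺¹, the integral (without the A² prefactor) comes out to 8·π·a^3/3.
So A² = (8·π·a^3/3)^(−1).
Substituting a = 4.72 gives A² = 0.001135, so A = 0.03369.

A^2 ≈ 0.00114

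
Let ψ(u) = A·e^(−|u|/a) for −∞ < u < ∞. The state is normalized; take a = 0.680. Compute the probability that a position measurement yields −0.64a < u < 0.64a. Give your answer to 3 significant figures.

P ≈ 0.722

|ψ|² is the probability density, so P = ∫_{−0.64a}^{0.64a} |ψ|² du.
The normalization integral ∫|ψ|²du over the whole domain equals a·A², and A² cancels in the ratio.
By symmetry take twice the u ≥ 0 contribution in numerator and denominator; the 2's cancel. Substituting t = u/a, A² and the length scale cancel in the ratio: P = ∫_{0}^{0.64} e^(-2·t) dt / ∫_{0}^{∞} e^(-2·t) dt.
Using ∫ e^(-2·t) dt = -e^(-2·t)/2, the numerator is 1/2 - e^(-32/25)/2 and the denominator is 1/2.
Evaluating gives P = 0.7220.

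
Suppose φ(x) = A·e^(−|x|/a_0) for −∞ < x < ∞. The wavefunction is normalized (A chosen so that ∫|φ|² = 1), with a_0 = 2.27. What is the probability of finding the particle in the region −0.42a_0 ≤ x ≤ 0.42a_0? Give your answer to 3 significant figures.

P ≈ 0.568

The probability is P = ∫ |φ|² dx over [−0.42a_0, 0.42a_0].
With A² fixed by ∫|φ|² = 1, i.e. A² = (a_0)^(−1), substitute and integrate.
By symmetry take twice the x ≥ 0 contribution in numerator and denominator; the 2's cancel. Substituting u = x/a_0, A² and the length scale cancel in the ratio: P = ∫_{0}^{0.42} e^(-2·u) du / ∫_{0}^{∞} e^(-2·u) du.
With ∫ e^(-2·u) du = -e^(-2·u)/2 + C, the region integral is 1/2 - e^(-21/25)/2 and the full one is 1/2.
The result is P = 0.5683.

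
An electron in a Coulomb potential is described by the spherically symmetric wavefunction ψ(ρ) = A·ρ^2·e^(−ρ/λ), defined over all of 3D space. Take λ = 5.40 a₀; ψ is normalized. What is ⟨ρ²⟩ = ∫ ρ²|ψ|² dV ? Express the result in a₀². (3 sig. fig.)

⟨ρ^2⟩ ≈ 408 a₀^2

By definition ⟨ρ²⟩ = ∫ ρ^2 |ψ(ρ)|² 4πρ² dρ.
Using ∫₀^∞ ρⁿ e^(−αρ) dρ = n!/αⁿ⁺¹, since the A² factors cancel between numerator and denominator, ⟨ρ²⟩ = 14·λ^2.
Putting λ = 5.40 gives 408.2.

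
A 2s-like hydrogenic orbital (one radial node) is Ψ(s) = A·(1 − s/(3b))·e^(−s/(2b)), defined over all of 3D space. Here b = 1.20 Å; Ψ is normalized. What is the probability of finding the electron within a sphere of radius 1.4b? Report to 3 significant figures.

P = ∫ |Ψ|² 4πs² ds over s ≤ 1.4b.
The full normalization integral is A²·[8·π·b^3/3] = 1, fixing A².
Let u = s/b; then A², 4π and the length scale all cancel, so P = ∫_{0}^{1.4} u^2·(1 - u/3)^2·e^(-u) du ÷ ∫_{0}^{∞} u^2·(1 - u/3)^2·e^(-u) du.
Using ∫ u^2·(1 - u/3)^2·e^(-u) du = (-u^4 + 2·u^3 - 3·u^2 - 6·u - 6)·e^(-u)/9, the numerator is 2/3 - 1294·e^(-7/5)/625 and the denominator is 2/3.
The region integral divided by the full integral gives P = 0.2342.

P ≈ 0.234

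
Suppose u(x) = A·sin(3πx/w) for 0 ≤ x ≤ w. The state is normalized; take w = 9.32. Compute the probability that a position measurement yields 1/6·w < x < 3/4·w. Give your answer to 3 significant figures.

|u|² is the probability density, so P = ∫_{1/6·w}^{3/4·w} |u|² dx.
With A² fixed by ∫|u|² = 1, i.e. A² = (w/2)^(−1), substitute and integrate.
In terms of t = x/w (A² and the length scale cancel between numerator and denominator), P = [∫_{1/6}^{3/4} sin(3·π·t)^2 dt] / [∫_{0}^{1} sin(3·π·t)^2 dt].
With ∫ sin(3·π·t)^2 dt = t/2 - sin(6·π·t)/(12·π) + C, the region integral is 7/24 - 1/(12·π) and the full one is 1/2.
This works out to P = (-2 + 7·π)/(12·π).

P ≈ 0.530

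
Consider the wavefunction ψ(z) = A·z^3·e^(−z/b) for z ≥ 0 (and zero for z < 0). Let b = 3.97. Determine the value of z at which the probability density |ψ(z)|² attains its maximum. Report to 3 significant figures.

Differentiate |ψ(z)|² with respect to z and set to zero.
Solving yields z = 3·b.
With b = 3.97, the most probable position is 11.91.

z ≈ 11.9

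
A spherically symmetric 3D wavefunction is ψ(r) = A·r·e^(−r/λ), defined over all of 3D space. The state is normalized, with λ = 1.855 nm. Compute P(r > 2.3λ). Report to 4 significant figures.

P = ∫ |ψ|² 4πr² dr over r > 2.3λ.
Normalization gives A² = 1/(3·π·λ^5).
Substituting u = r/λ, A², 4π and the length scale all cancel in the ratio: P = ∫_{2.3}^{∞} u^4·e^(-2·u) du / ∫_{0}^{∞} u^4·e^(-2·u) du.
Using ∫ u^4·e^(-2·u) du = -(u^4/2 + u^3 + 3·u^2/2 + 3·u/2 + 3/4)·e^(-2·u), the numerator is ≈ 0.384926 and the denominator is 3/4.
This evaluates to P = 0.51323.

P ≈ 0.5132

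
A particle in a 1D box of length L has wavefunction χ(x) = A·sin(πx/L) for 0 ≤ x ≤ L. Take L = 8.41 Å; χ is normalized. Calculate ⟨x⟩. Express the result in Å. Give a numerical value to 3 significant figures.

⟨x⟩ ≈ 4.21 Å

By definition ⟨x⟩ = ∫ x |χ(x)|² dx.
Evaluating both integrals, ⟨x⟩ = L/2.
Putting L = 8.41 gives 4.205.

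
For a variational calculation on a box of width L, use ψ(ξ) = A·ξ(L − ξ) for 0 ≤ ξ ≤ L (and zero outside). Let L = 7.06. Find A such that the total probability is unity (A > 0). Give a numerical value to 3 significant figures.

The normalization condition is ∫|ψ|² dξ = 1 from 0 to L.
Expanding the polynomial and integrating term by term, ∫|ψ|² dξ = A²·(L^5/30).
So A² = (L^5/30)^(−1).
With L = 7.06: A² = 0.001710 and A = 0.04136.

A ≈ 0.0414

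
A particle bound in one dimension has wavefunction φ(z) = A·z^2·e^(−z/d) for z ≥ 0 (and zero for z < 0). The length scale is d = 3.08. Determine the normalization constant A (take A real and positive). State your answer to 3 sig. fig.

Require ∫ |φ|² dz = 1 over the whole domain.
The integral (without the A² prefactor) comes out to 3·d^5/4.
Plugging in d = 3.08 yields A = 0.06936.

A ≈ 0.0694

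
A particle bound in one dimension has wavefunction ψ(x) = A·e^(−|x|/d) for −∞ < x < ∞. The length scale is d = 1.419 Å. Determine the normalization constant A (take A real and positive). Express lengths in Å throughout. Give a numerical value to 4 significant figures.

A ≈ 0.8395 Å^(-1/2)

We need A² ∫|f|² dx = 1, taking the integral from −∞ to ∞.
With ∫₀^∞ x^0 e^(−αx) dx = 0!/α^1, ∫|ψ|² dx = A²·(d).
Hence A² = 1/[d].
Plugging in d = 1.419 yields A = 0.83948.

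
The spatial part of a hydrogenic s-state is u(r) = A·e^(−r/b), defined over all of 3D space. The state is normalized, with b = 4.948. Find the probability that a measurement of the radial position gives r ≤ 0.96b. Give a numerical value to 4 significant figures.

P ≈ 0.3017

Integrate the radial probability density 4πr²|u|² over r ≤ 0.96b.
Normalization gives A² = 1/(π·b^3).
Substituting t = r/b, A², 4π and the length scale all cancel in the ratio: P = ∫_{0}^{0.96} t^2·e^(-2·t) dt / ∫_{0}^{∞} t^2·e^(-2·t) dt.
An antiderivative of t^2·e^(-2·t) is -(2·t^2 + 2·t + 1)·e^(-2·t)/4; evaluating from 0 to 0.96 gives 1/4 - 2977·e^(-48/25)/2500, while the full integral is 1/4.
This evaluates to P = 0.30168.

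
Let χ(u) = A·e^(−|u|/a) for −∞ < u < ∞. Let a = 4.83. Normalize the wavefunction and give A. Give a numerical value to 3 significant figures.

A ≈ 0.455

Require ∫ |χ|² du = 1 over the whole domain.
With ∫₀^∞ u^0 e^(−αu) du = 0!/α^1, ∫|χ|² du = A²·(a).
Hence A² = 1/[a].
With a = 4.83: A² = 0.2070 and A = 0.4550.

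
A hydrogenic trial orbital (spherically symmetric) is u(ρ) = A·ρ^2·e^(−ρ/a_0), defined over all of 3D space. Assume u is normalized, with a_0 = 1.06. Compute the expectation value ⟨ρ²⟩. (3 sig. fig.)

⟨ρ^2⟩ ≈ 15.7

The expectation value is the |u|²-weighted average of ρ^2: ∫ ρ^2|u|² 4πρ² dρ.
Recall ∫₀^∞ ρ^m e^(−ρ/β) dρ = m!·β^(m+1), evaluating both integrals, ⟨ρ²⟩ = 14·a_0^2.
Putting a_0 = 1.06 gives 15.73.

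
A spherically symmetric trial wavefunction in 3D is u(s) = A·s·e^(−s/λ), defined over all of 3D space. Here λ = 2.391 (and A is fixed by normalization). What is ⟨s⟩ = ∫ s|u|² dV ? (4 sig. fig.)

⟨s⟩ ≈ 5.978

⟨s⟩ = ∫ s |u|² 4πs² ds over the full domain.
The ratio of the moment integral to the normalization integral gives ⟨s⟩ = 5·λ/2.
Putting λ = 2.391 gives 5.9775.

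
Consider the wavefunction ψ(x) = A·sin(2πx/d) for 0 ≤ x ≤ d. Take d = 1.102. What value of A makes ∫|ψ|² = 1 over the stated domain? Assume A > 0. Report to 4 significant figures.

We need A² ∫|f|² dx = 1, taking the integral from 0 to d.
∫|ψ|² dx = A²·(d/2).
So A² = (d/2)^(−1).
Substituting d = 1.102 gives A² = 1.8149, so A = 1.3472.

A ≈ 1.347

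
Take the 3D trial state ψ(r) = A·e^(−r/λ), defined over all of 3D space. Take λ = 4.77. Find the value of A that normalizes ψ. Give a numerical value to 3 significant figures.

Require ∫ |ψ|² 4πr² dr = 1 over the whole domain.
The integral (without the A² prefactor) comes out to π·λ^3.
Setting this equal to 1 gives A² = 1/(π·λ^3).
With λ = 4.77: A² = 0.002933 and A = 0.05416.

A ≈ 0.0542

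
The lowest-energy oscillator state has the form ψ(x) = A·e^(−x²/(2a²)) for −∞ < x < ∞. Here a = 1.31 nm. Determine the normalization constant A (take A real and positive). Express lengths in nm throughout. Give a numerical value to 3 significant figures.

Normalization requires ∫|ψ|² dx = 1, integrated from −∞ to ∞.
Differentiating ∫e^(−αx²) dx = √(π/α) under α to get the higher moments, ∫|ψ|² dx = A²·(√(π)·a).
Setting this equal to 1 gives A² = 1/(√(π)·a).
Plugging in a = 1.31 yields A = 0.6563.

A ≈ 0.656 nm^(-1/2)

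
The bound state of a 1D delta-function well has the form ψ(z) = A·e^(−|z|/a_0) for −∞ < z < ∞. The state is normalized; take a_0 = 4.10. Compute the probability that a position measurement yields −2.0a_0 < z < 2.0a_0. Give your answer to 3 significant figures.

P = ∫_{−2.0a_0}^{2.0a_0} |ψ(z)|² dz.
Since A² = 1/(a_0), this is the region integral divided by the full normalization integral.
Both integrals are even about z = 0, so only the z ≥ 0 halves are needed (the factors of 2 cancel). Substituting u = z/a_0, A² and the length scale cancel in the ratio: P = ∫_{0}^{2.0} e^(-2·u) du / ∫_{0}^{∞} e^(-2·u) du.
With ∫ e^(-2·u) du = -e^(-2·u)/2 + C, the region integral is 1/2 - e^(-4)/2 and the full one is 1/2.
The result is P = 0.9817.

P ≈ 0.982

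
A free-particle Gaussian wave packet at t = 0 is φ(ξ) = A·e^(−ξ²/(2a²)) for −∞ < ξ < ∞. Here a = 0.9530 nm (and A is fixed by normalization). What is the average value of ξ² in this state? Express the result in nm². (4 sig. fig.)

The expectation value is the |φ|²-weighted average of ξ^2: ∫ ξ^2|φ|² dξ.
Since the A² factors cancel between numerator and denominator, ⟨ξ²⟩ = a^2/2.
With a = 0.9530, ⟨ξ^2⟩ = 0.45410.

⟨ξ^2⟩ ≈ 0.4541 nm^2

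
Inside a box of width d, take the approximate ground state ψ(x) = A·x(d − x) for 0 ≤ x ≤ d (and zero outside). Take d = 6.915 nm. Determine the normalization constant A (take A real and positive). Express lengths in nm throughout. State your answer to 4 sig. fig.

Normalization requires ∫|ψ|² dx = 1, integrated from 0 to d.
Expanding the polynomial and integrating term by term, carrying out the integral gives A² · d^5/30.
Substituting d = 6.915 gives A² = 0.0018974, so A = 0.043559.

A ≈ 0.04356 nm^(-5/2)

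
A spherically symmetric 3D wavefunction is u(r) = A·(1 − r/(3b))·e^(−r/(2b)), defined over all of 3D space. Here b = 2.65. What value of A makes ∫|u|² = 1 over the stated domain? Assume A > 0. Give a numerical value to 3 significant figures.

Normalization requires ∫|u|² 4πr² dr = 1, integrated from 0 to ∞.
The angular integral contributes 4π, leaving ∫₀^∞ r²|u|² dr.
∫|u|² 4πr² dr = A²·(8·π·b^3/3).
So A² = (8·π·b^3/3)^(−1).
Substituting b = 2.65 gives A² = 0.006414, so A = 0.08009.

A ≈ 0.0801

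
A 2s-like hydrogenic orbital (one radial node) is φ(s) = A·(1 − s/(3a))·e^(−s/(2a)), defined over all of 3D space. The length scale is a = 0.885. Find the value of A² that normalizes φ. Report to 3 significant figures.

We need A² ∫|f|² 4πs² ds = 1, taking the integral from 0 to ∞.
(Spherical symmetry: dV = 4πs² ds.)
Carrying out the integral gives A² · 8·π·a^3/3.
Substituting a = 0.885 gives A² = 0.1722, so A = 0.4150.

A^2 ≈ 0.172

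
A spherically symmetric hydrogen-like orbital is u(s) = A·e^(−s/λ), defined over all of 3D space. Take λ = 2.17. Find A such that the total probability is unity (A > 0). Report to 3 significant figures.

A ≈ 0.176

We need A² ∫|f|² 4πs² ds = 1, taking the integral from 0 to ∞.
(Spherical symmetry: dV = 4πs² ds.)
With ∫₀^∞ s^2 e^(−αs) ds = 2!/α^3, with u = A·e^(−s/λ), the integral evaluates to A²·[π·λ^3].
With λ = 2.17: A² = 0.03115 and A = 0.1765.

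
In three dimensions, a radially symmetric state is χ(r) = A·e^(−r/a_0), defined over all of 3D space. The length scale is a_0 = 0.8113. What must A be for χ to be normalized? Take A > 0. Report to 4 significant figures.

We need A² ∫|f|² 4πr² dr = 1, taking the integral from 0 to ∞.
The angular integral contributes 4π, leaving ∫₀^∞ r²|χ|² dr.
The integral (without the A² prefactor) comes out to π·a_0^3.
So A² = (π·a_0^3)^(−1).
With a_0 = 0.8113: A² = 0.59608 and A = 0.77206.

A ≈ 0.7721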